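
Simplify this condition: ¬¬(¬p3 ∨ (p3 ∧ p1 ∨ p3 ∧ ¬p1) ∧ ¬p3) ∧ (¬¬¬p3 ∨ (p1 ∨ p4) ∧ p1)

¬¬(¬p3 ∨ (p3 ∧ p1 ∨ p3 ∧ ¬p1) ∧ ¬p3) ∧ (¬¬¬p3 ∨ (p1 ∨ p4) ∧ p1)
= ¬¬(¬p3 ∨ p3 ∧ ¬p3) ∧ (¬¬¬p3 ∨ (p1 ∨ p4) ∧ p1)   [distribution]
= ¬¬(¬p3 ∨ p3 ∧ ¬p3) ∧ (¬¬¬p3 ∨ p1)   [absorption]
= ¬¬¬p3 ∧ (¬¬¬p3 ∨ p1)   [complement / identity]
= ¬¬¬p3   [absorption]
= ¬p3   [double negation]

¬p3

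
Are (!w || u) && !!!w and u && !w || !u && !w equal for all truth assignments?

E1: (!w || u) && !!!w
    = (!w || u) && !w   (double negation)
    = !w   (absorption)
E2: u && !w || !u && !w
    = !w   (distribution)
Both reduce to !w, so they are equivalent.

Yes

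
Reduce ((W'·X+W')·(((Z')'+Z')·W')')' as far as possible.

((W'·X+W')·(((Z')'+Z')·W')')'
= ((W'·X+W')·((Z+Z')·W')')'   [double negation]
= ((W'·X+W')·(W')')'   [complement / identity]
= (W'·(W')')'   [absorption]
= W+W'   [De Morgan]
= 1   [complement]

1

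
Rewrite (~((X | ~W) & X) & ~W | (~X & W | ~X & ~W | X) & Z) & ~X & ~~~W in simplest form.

~X & ~W

(~((X | ~W) & X) & ~W | (~X & W | ~X & ~W | X) & Z) & ~X & ~~~W
= (~X & ~W | (~X & W | ~X & ~W | X) & Z) & ~X & ~~~W   (absorption)
= (~X & ~W | (~X | X) & Z) & ~X & ~~~W   (distribution)
= (~X & ~W | (~X | X) & Z) & ~X & ~W   (double negation)
= (~X & ~W | Z) & ~X & ~W   (complement / identity)
= ~X & ~W   (absorption)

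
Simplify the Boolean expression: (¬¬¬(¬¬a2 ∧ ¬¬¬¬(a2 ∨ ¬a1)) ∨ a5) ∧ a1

(¬¬¬(¬¬a2 ∧ ¬¬¬¬(a2 ∨ ¬a1)) ∨ a5) ∧ a1
= (¬¬¬(¬¬a2 ∧ ¬¬(a2 ∨ ¬a1)) ∨ a5) ∧ a1   — double negation
= (¬¬(¬a2 ∨ ¬(a2 ∨ ¬a1)) ∨ a5) ∧ a1   — De Morgan
= (¬(a2 ∧ (a2 ∨ ¬a1)) ∨ a5) ∧ a1   — De Morgan
= (¬a2 ∨ a5) ∧ a1   — absorption

(¬a2 ∨ a5) ∧ a1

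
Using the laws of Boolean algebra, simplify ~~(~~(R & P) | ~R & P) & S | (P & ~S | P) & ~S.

P

~~(~~(R & P) | ~R & P) & S | (P & ~S | P) & ~S
= ~~(R & P | ~R & P) & S | (P & ~S | P) & ~S   (double negation)
= ~~(R & P | ~R & P) & S | P & ~S   (absorption)
= (R & P | ~R & P) & S | P & ~S   (double negation)
= P & S | P & ~S   (distribution)
= P   (distribution)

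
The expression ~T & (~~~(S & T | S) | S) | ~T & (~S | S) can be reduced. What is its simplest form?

~T

~T & (~~~(S & T | S) | S) | ~T & (~S | S)
= ~T & (~(S & T | S) | S) | ~T & (~S | S)
= ~T & (~S | S) | ~T & (~S | S)
= ~T & (~S | S)
= ~T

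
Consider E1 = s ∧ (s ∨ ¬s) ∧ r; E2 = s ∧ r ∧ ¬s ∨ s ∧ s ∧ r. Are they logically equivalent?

Yes

E1: s ∧ (s ∨ ¬s) ∧ r
    = s ∧ r   — complement / identity
E2: s ∧ r ∧ ¬s ∨ s ∧ s ∧ r
    = s ∧ r   — distribution
Both reduce to s ∧ r, so they are equivalent.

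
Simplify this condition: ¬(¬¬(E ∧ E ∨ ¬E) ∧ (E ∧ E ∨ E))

¬(¬¬(E ∧ E ∨ ¬E) ∧ (E ∧ E ∨ E))
= ¬((E ∧ E ∨ ¬E) ∧ (E ∧ E ∨ E))
= ¬(E ∧ E ∨ ¬E ∧ E)
= ¬E

¬E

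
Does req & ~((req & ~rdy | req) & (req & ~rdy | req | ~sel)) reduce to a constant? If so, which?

yes, False

req & ~((req & ~rdy | req) & (req & ~rdy | req | ~sel))
= req & ~(req & ~rdy | req)   [absorption]
= req & ~req   [absorption]
= 0   [complement]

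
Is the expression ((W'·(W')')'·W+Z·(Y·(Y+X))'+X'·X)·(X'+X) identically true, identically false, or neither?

neither

((W'·(W')')'·W+Z·(Y·(Y+X))'+X'·X)·(X'+X)
= ((W'·(W')')'·W+Z·(Y·(Y+X))')·(X'+X)   (complement / identity)
= ((W+W')·W+Z·(Y·(Y+X))')·(X'+X)   (De Morgan)
= (W+W')·W+Z·(Y·(Y+X))'   (complement / identity)
= W+Z·(Y·(Y+X))'   (complement / identity)
= W+Z·Y'   (absorption)
This depends on W, Y, Z, so it is not a constant.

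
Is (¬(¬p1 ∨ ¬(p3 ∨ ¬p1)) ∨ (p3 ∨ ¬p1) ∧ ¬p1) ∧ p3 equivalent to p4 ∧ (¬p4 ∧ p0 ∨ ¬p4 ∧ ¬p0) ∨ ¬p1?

E1: (¬(¬p1 ∨ ¬(p3 ∨ ¬p1)) ∨ (p3 ∨ ¬p1) ∧ ¬p1) ∧ p3
    = (p1 ∧ (p3 ∨ ¬p1) ∨ (p3 ∨ ¬p1) ∧ ¬p1) ∧ p3   [De Morgan]
    = (p3 ∨ ¬p1) ∧ p3   [distribution]
    = p3   [absorption]
E2: p4 ∧ (¬p4 ∧ p0 ∨ ¬p4 ∧ ¬p0) ∨ ¬p1
    = p4 ∧ ¬p4 ∨ ¬p1   [distribution]
    = ¬p1   [complement / identity]
These differ: at p0=0, p1=0, p3=0, p4=0, E1 = 0 but E2 = 1.

No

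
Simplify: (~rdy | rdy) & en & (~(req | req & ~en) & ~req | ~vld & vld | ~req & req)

en & ~req

(~rdy | rdy) & en & (~(req | req & ~en) & ~req | ~vld & vld | ~req & req)
= en & (~(req | req & ~en) & ~req | ~vld & vld | ~req & req)   [complement / identity]
= en & (~(req | req & ~en) & ~req | ~req & req)   [complement / identity]
= en & (~req & ~req | ~req & req)   [absorption]
= en & ~req   [distribution]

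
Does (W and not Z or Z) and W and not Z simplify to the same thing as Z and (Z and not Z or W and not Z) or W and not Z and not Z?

Yes

E1: (W and not Z or Z) and W and not Z
    = W and not Z   — absorption
E2: Z and (Z and not Z or W and not Z) or W and not Z and not Z
    = Z and W and not Z or W and not Z and not Z   — complement / identity
    = W and not Z   — distribution
Both reduce to W and not Z, so they are equivalent.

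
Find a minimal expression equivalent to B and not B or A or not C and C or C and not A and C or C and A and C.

A or C

B and not B or A or not C and C or C and not A and C or C and A and C
= B and not B or A or not C and C or (not A and C or A and C) and C   — distribution
= B and not B or A or not C and C or C and C   — distribution
= A or not C and C or C and C   — complement / identity
= A or C   — distribution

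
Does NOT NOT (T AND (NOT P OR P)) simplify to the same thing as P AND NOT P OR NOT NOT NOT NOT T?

E1: NOT NOT (T AND (NOT P OR P))
    = NOT NOT T   [complement / identity]
    = T   [double negation]
E2: P AND NOT P OR NOT NOT NOT NOT T
    = P AND NOT P OR NOT NOT T   [double negation]
    = NOT NOT T   [complement / identity]
    = T   [double negation]
Both reduce to T, so they are equivalent.

Yes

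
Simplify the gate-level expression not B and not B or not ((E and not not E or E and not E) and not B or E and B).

not B and not B or not ((E and not not E or E and not E) and not B or E and B)
= not B or not ((E and not not E or E and not E) and not B or E and B)   [idempotence]
= not B or not ((E and E or E and not E) and not B or E and B)   [double negation]
= not B or not (E and not B or E and B)   [distribution]
= not B or not E   [distribution]

not B or not E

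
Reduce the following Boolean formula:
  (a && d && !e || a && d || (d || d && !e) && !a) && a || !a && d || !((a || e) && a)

d || !a

(a && d && !e || a && d || (d || d && !e) && !a) && a || !a && d || !((a || e) && a)
= (a && d && !e || a && d || d && !a) && a || !a && d || !((a || e) && a)
= (a && d || d && !a) && a || !a && d || !((a || e) && a)
= (a && d || d && !a) && a || !a && d || !a
= d && a || !a && d || !a
= d || !a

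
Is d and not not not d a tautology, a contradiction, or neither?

contradiction

d and not not not d
= d and not d   — double negation
= False   — complement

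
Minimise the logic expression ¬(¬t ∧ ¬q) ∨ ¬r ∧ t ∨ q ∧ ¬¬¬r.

¬(¬t ∧ ¬q) ∨ ¬r ∧ t ∨ q ∧ ¬¬¬r
= ¬(¬t ∧ ¬q) ∨ ¬r ∧ t ∨ q ∧ ¬r
= t ∨ q ∨ ¬r ∧ t ∨ q ∧ ¬r
= t ∨ q ∨ (t ∨ q) ∧ ¬r
= t ∨ q

t ∨ q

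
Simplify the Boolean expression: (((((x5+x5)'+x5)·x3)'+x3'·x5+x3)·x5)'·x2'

(((((x5+x5)'+x5)·x3)'+x3'·x5+x3)·x5)'·x2'
= ((((x5'+x5)·x3)'+x3'·x5+x3)·x5)'·x2'
= ((x3'+x3'·x5+x3)·x5)'·x2'
= ((x3'+x3)·x5)'·x2'
= x5'·x2'

x5'·x2'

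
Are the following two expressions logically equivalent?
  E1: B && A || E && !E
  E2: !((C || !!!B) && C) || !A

E1: B && A || E && !E
    = B && A   [complement / identity]
E2: !((C || !!!B) && C) || !A
    = !((C || !B) && C) || !A   [double negation]
    = !C || !A   [absorption]
These differ: at A=0, B=1, C=0, E=0, E1 = 0 but E2 = 1.

No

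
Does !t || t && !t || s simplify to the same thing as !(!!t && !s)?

Yes

E1: !t || t && !t || s
    = !t || s
E2: !(!!t && !s)
    = !t || s
Both reduce to !t || s, so they are equivalent.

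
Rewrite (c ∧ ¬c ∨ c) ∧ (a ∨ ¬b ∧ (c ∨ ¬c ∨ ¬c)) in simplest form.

(c ∧ ¬c ∨ c) ∧ (a ∨ ¬b ∧ (c ∨ ¬c ∨ ¬c))
= c ∧ (a ∨ ¬b ∧ (c ∨ ¬c ∨ ¬c))   [complement / identity]
= c ∧ (a ∨ ¬b ∧ (c ∨ ¬c))   [idempotence]
= c ∧ (a ∨ ¬b)   [complement / identity]

c ∧ (a ∨ ¬b)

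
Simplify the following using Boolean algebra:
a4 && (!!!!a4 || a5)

a4

a4 && (!!!!a4 || a5)
= a4 && (!!a4 || a5)   (double negation)
= a4 && (a4 || a5)   (double negation)
= a4   (absorption)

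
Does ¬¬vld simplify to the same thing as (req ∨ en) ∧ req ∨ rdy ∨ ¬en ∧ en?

No

E1: ¬¬vld
    = vld
E2: (req ∨ en) ∧ req ∨ rdy ∨ ¬en ∧ en
    = (req ∨ en) ∧ req ∨ rdy
    = req ∨ rdy
These differ: at en=0, rdy=1, req=1, vld=0, E1 = 0 but E2 = 1.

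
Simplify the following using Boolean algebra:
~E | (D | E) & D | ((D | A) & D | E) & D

~E | (D | E) & D | ((D | A) & D | E) & D
= ~E | (D | E) & D | (D | E) & D   (absorption)
= ~E | (D | E) & D   (idempotence)
= ~E | D   (absorption)

~E | D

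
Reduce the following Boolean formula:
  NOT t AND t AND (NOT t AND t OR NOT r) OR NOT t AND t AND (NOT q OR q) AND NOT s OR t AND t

t

NOT t AND t AND (NOT t AND t OR NOT r) OR NOT t AND t AND (NOT q OR q) AND NOT s OR t AND t
= NOT t AND t AND (NOT t AND t OR NOT r) OR NOT t AND t AND NOT s OR t AND t   — complement / identity
= NOT t AND t OR NOT t AND t AND NOT s OR t AND t   — absorption
= NOT t AND t OR t AND t   — absorption
= t   — distribution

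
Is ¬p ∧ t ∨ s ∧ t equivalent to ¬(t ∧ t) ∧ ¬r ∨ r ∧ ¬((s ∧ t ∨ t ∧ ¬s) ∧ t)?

No

E1: ¬p ∧ t ∨ s ∧ t
    = (¬p ∨ s) ∧ t   [distribution]
E2: ¬(t ∧ t) ∧ ¬r ∨ r ∧ ¬((s ∧ t ∨ t ∧ ¬s) ∧ t)
    = ¬(t ∧ t) ∧ ¬r ∨ r ∧ ¬(t ∧ t)   [distribution]
    = ¬(t ∧ t)   [distribution]
    = ¬t   [idempotence]
These differ: at p=0, r=0, s=1, t=0, E1 = 0 but E2 = 1.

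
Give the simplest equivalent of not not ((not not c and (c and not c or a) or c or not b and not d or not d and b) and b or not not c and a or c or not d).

c or not d

not not ((not not c and (c and not c or a) or c or not b and not d or not d and b) and b or not not c and a or c or not d)
= not not ((not not c and (c and not c or a) or c or not d) and b or not not c and a or c or not d)   [distribution]
= not not ((not not c and a or c or not d) and b or not not c and a or c or not d)   [complement / identity]
= not not (not not c and a or c or not d)   [absorption]
= not not c and a or c or not d   [double negation]
= c and a or c or not d   [double negation]
= c or not d   [absorption]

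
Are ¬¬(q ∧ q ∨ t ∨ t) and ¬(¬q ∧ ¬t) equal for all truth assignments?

E1: ¬¬(q ∧ q ∨ t ∨ t)
    = q ∧ q ∨ t ∨ t
    = q ∨ t ∨ t
    = q ∨ t
E2: ¬(¬q ∧ ¬t)
    = q ∨ t
Both reduce to q ∨ t, so they are equivalent.

Yes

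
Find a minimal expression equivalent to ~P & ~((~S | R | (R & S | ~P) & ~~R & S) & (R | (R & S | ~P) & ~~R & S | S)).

~P & ~R

~P & ~((~S | R | (R & S | ~P) & ~~R & S) & (R | (R & S | ~P) & ~~R & S | S))
= ~P & ~(R | (R & S | ~P) & ~~R & S | ~S & S)
= ~P & ~(R | (R & S | ~P) & ~~R & S)
= ~P & ~(R | (R & S | ~P) & R & S)
= ~P & ~(R | R & S)
= ~P & ~R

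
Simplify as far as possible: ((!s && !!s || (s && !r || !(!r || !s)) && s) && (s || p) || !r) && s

((!s && !!s || (s && !r || !(!r || !s)) && s) && (s || p) || !r) && s
= ((!s && !!s || (s && !r || r && s) && s) && (s || p) || !r) && s   (De Morgan)
= ((!s && !!s || s && s) && (s || p) || !r) && s   (distribution)
= ((!s && s || s && s) && (s || p) || !r) && s   (double negation)
= (s && (s || p) || !r) && s   (distribution)
= (s || !r) && s   (absorption)
= s   (absorption)

s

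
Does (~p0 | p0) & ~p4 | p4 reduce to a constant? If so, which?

yes, True

(~p0 | p0) & ~p4 | p4
= ~p4 | p4
= 1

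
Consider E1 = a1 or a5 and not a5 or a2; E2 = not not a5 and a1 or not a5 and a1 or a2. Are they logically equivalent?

Yes

E1: a1 or a5 and not a5 or a2
    = a1 or a2   — complement / identity
E2: not not a5 and a1 or not a5 and a1 or a2
    = a5 and a1 or not a5 and a1 or a2   — double negation
    = a1 or a2   — distribution
Both reduce to a1 or a2, so they are equivalent.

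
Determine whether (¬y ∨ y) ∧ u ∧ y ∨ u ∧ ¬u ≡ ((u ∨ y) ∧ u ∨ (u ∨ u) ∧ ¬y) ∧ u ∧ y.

E1: (¬y ∨ y) ∧ u ∧ y ∨ u ∧ ¬u
    = u ∧ y ∨ u ∧ ¬u   [complement / identity]
    = u ∧ y   [complement / identity]
E2: ((u ∨ y) ∧ u ∨ (u ∨ u) ∧ ¬y) ∧ u ∧ y
    = (u ∨ (u ∨ u) ∧ ¬y) ∧ u ∧ y   [absorption]
    = (u ∨ u ∧ ¬y) ∧ u ∧ y   [idempotence]
    = u ∧ u ∧ y   [absorption]
    = u ∧ y   [idempotence]
Both reduce to u ∧ y, so they are equivalent.

Yes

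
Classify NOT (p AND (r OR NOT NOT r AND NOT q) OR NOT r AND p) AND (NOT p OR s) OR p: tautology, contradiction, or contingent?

NOT (p AND (r OR NOT NOT r AND NOT q) OR NOT r AND p) AND (NOT p OR s) OR p
= NOT (p AND (r OR r AND NOT q) OR NOT r AND p) AND (NOT p OR s) OR p   — double negation
= NOT (p AND r OR NOT r AND p) AND (NOT p OR s) OR p   — absorption
= NOT p AND (NOT p OR s) OR p   — distribution
= NOT p OR p   — absorption
= TRUE   — complement

tautology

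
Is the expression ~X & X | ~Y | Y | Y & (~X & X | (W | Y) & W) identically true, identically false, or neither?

identically true

~X & X | ~Y | Y | Y & (~X & X | (W | Y) & W)
= ~X & X | ~Y | Y | Y & (W | Y) & W
= ~Y | Y | Y & (W | Y) & W
= ~Y | Y | Y & W
= ~Y | Y
= 1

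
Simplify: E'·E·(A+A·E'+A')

0

E'·E·(A+A·E'+A')
= E'·E·(A+A')   — absorption
= E'·E   — complement / identity
= 0   — complement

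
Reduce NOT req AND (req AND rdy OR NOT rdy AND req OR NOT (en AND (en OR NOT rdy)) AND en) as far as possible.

FALSE

NOT req AND (req AND rdy OR NOT rdy AND req OR NOT (en AND (en OR NOT rdy)) AND en)
= NOT req AND (req AND rdy OR NOT rdy AND req OR NOT en AND en)   [absorption]
= NOT req AND (req OR NOT en AND en)   [distribution]
= NOT req AND req   [complement / identity]
= FALSE   [complement]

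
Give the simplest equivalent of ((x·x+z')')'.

x+z'

((x·x+z')')'
= ((x+z')')'   [idempotence]
= x+z'   [double negation]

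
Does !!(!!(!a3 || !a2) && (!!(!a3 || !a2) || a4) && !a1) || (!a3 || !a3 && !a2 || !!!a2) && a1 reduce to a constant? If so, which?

no

!!(!!(!a3 || !a2) && (!!(!a3 || !a2) || a4) && !a1) || (!a3 || !a3 && !a2 || !!!a2) && a1
= !!(!a3 || !a2) && (!!(!a3 || !a2) || a4) && !a1 || (!a3 || !a3 && !a2 || !!!a2) && a1   (double negation)
= !!(!a3 || !a2) && (!!(!a3 || !a2) || a4) && !a1 || (!a3 || !a3 && !a2 || !a2) && a1   (double negation)
= !!(!a3 || !a2) && !a1 || (!a3 || !a3 && !a2 || !a2) && a1   (absorption)
= !!(!a3 || !a2) && !a1 || (!a3 || !a2) && a1   (absorption)
= (!a3 || !a2) && !a1 || (!a3 || !a2) && a1   (double negation)
= !a3 || !a2   (distribution)
This depends on a2, a3, so it is not a constant.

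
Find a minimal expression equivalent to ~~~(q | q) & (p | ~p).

~~~(q | q) & (p | ~p)
= ~~~(q | q)   [complement / identity]
= ~(q | q)   [double negation]
= ~q   [idempotence]

~q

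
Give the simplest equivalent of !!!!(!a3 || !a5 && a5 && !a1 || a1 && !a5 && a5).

!a3

!!!!(!a3 || !a5 && a5 && !a1 || a1 && !a5 && a5)
= !!(!a3 || !a5 && a5 && !a1 || a1 && !a5 && a5)   (double negation)
= !!(!a3 || !a5 && a5)   (distribution)
= !!!a3   (complement / identity)
= !a3   (double negation)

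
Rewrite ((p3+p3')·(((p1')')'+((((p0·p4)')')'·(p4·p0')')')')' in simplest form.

((p3+p3')·(((p1')')'+((((p0·p4)')')'·(p4·p0')')')')'
= ((p3+p3')·(((p1')')'+((p0·p4)'·(p4·p0')')')')'   (double negation)
= ((((p1')')'+((p0·p4)'·(p4·p0')')')')'   (complement / identity)
= ((((p1')')'+p0·p4+p4·p0')')'   (De Morgan)
= ((p1')')'+p0·p4+p4·p0'   (double negation)
= ((p1')')'+p4   (distribution)
= p1'+p4   (double negation)

p1'+p4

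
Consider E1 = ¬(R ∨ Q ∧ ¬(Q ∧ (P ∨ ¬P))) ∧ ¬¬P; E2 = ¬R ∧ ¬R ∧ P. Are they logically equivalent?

Yes

E1: ¬(R ∨ Q ∧ ¬(Q ∧ (P ∨ ¬P))) ∧ ¬¬P
    = ¬(R ∨ Q ∧ ¬Q) ∧ ¬¬P
    = ¬(R ∨ Q ∧ ¬Q) ∧ P
    = ¬R ∧ P
E2: ¬R ∧ ¬R ∧ P
    = ¬R ∧ P
Both reduce to ¬R ∧ P, so they are equivalent.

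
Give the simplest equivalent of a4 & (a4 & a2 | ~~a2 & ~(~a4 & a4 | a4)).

a4 & (a4 & a2 | ~~a2 & ~(~a4 & a4 | a4))
= a4 & (a4 & a2 | ~~a2 & ~a4)   [complement / identity]
= a4 & (a4 & a2 | a2 & ~a4)   [double negation]
= a4 & a2   [distribution]

a4 & a2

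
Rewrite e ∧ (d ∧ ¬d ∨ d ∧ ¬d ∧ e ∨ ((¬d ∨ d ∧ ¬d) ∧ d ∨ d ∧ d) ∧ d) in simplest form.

e ∧ d

e ∧ (d ∧ ¬d ∨ d ∧ ¬d ∧ e ∨ ((¬d ∨ d ∧ ¬d) ∧ d ∨ d ∧ d) ∧ d)
= e ∧ (d ∧ ¬d ∨ d ∧ ¬d ∧ e ∨ (¬d ∧ d ∨ d ∧ d) ∧ d)   [complement / identity]
= e ∧ (d ∧ ¬d ∨ d ∧ ¬d ∧ e ∨ d ∧ d)   [distribution]
= e ∧ (d ∧ ¬d ∨ d ∧ d)   [absorption]
= e ∧ d   [distribution]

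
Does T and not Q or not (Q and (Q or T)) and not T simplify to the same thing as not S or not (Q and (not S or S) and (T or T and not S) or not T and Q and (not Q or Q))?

No

E1: T and not Q or not (Q and (Q or T)) and not T
    = T and not Q or not Q and not T
    = not Q
E2: not S or not (Q and (not S or S) and (T or T and not S) or not T and Q and (not Q or Q))
    = not S or not (Q and (T or T and not S) or not T and Q and (not Q or Q))
    = not S or not (Q and T or not T and Q and (not Q or Q))
    = not S or not (Q and T or not T and Q)
    = not S or not Q
These differ: at Q=1, S=0, T=1, E1 = 0 but E2 = 1.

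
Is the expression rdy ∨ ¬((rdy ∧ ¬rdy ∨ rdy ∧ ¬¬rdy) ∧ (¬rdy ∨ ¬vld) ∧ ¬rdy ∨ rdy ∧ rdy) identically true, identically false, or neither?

identically true

rdy ∨ ¬((rdy ∧ ¬rdy ∨ rdy ∧ ¬¬rdy) ∧ (¬rdy ∨ ¬vld) ∧ ¬rdy ∨ rdy ∧ rdy)
= rdy ∨ ¬((rdy ∧ ¬rdy ∨ rdy ∧ rdy) ∧ (¬rdy ∨ ¬vld) ∧ ¬rdy ∨ rdy ∧ rdy)   (double negation)
= rdy ∨ ¬((rdy ∧ ¬rdy ∨ rdy ∧ rdy) ∧ ¬rdy ∨ rdy ∧ rdy)   (absorption)
= rdy ∨ ¬(rdy ∧ ¬rdy ∨ rdy ∧ rdy)   (distribution)
= rdy ∨ ¬rdy   (distribution)
= True   (complement)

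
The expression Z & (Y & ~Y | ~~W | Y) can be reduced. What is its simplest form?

Z & (W | Y)

Z & (Y & ~Y | ~~W | Y)
= Z & (Y & ~Y | W | Y)   — double negation
= Z & (W | Y)   — complement / identity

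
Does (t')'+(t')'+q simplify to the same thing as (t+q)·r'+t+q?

E1: (t')'+(t')'+q
    = (t')'+q   (idempotence)
    = t+q   (double negation)
E2: (t+q)·r'+t+q
    = t+q   (absorption)
Both reduce to t+q, so they are equivalent.

Yes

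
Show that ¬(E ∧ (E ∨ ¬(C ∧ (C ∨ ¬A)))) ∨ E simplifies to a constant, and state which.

True

¬(E ∧ (E ∨ ¬(C ∧ (C ∨ ¬A)))) ∨ E
= ¬(E ∧ (E ∨ ¬C)) ∨ E   — absorption
= ¬E ∨ E   — absorption
= True   — complement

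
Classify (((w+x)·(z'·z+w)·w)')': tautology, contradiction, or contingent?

contingent

(((w+x)·(z'·z+w)·w)')'
= (((w+x)·w·w)')'   (complement / identity)
= ((w·w)')'   (absorption)
= w·w   (double negation)
= w   (idempotence)
This depends on w, so it is not a constant.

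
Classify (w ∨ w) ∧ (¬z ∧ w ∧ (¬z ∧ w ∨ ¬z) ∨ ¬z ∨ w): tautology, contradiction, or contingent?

(w ∨ w) ∧ (¬z ∧ w ∧ (¬z ∧ w ∨ ¬z) ∨ ¬z ∨ w)
= w ∧ (¬z ∧ w ∧ (¬z ∧ w ∨ ¬z) ∨ ¬z) ∨ w
= w ∧ (¬z ∧ w ∨ ¬z) ∨ w
= w ∧ ¬z ∨ w
= w
This depends on w, so it is not a constant.

contingent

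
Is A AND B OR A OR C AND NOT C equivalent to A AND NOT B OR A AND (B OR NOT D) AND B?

E1: A AND B OR A OR C AND NOT C
    = A AND B OR A   — complement / identity
    = A   — absorption
E2: A AND NOT B OR A AND (B OR NOT D) AND B
    = A AND NOT B OR A AND B   — absorption
    = A   — distribution
Both reduce to A, so they are equivalent.

Yes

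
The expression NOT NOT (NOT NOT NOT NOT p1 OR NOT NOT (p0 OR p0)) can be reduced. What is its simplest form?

p1 OR p0

NOT NOT (NOT NOT NOT NOT p1 OR NOT NOT (p0 OR p0))
= NOT NOT (NOT NOT p1 OR NOT NOT (p0 OR p0))
= NOT (NOT p1 AND NOT (p0 OR p0))
= NOT (NOT p1 AND NOT p0)
= p1 OR p0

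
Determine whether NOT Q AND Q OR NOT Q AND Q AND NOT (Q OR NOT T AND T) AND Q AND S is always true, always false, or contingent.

always false

NOT Q AND Q OR NOT Q AND Q AND NOT (Q OR NOT T AND T) AND Q AND S
= NOT Q AND Q OR NOT Q AND Q AND NOT Q AND Q AND S   — complement / identity
= NOT Q AND Q OR NOT Q AND Q AND S   — idempotence
= NOT Q AND Q   — absorption
= FALSE   — complement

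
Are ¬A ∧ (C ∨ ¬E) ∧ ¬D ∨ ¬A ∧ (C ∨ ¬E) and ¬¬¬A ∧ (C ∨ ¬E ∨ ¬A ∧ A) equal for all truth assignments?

E1: ¬A ∧ (C ∨ ¬E) ∧ ¬D ∨ ¬A ∧ (C ∨ ¬E)
    = ¬A ∧ (C ∨ ¬E)   [absorption]
E2: ¬¬¬A ∧ (C ∨ ¬E ∨ ¬A ∧ A)
    = ¬A ∧ (C ∨ ¬E ∨ ¬A ∧ A)   [double negation]
    = ¬A ∧ (C ∨ ¬E)   [complement / identity]
Both reduce to ¬A ∧ (C ∨ ¬E), so they are equivalent.

Yes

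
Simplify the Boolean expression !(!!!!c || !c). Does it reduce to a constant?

false

!(!!!!c || !c)
= !(!!c || !c)   (double negation)
= !c && c   (De Morgan)
= false   (complement)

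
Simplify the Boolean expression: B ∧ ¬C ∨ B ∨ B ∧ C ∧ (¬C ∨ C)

B

B ∧ ¬C ∨ B ∨ B ∧ C ∧ (¬C ∨ C)
= B ∨ B ∧ C ∧ (¬C ∨ C)   — absorption
= B ∨ B ∧ C   — complement / identity
= B   — absorption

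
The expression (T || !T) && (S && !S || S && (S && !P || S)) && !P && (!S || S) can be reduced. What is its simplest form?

(T || !T) && (S && !S || S && (S && !P || S)) && !P && (!S || S)
= (S && !S || S && (S && !P || S)) && !P && (!S || S)   — complement / identity
= (S && !S || S && S) && !P && (!S || S)   — absorption
= (S && !S || S && S) && !P   — complement / identity
= S && !P   — distribution

S && !P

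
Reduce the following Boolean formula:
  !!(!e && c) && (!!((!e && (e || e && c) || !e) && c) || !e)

!!(!e && c) && (!!((!e && (e || e && c) || !e) && c) || !e)
= !!(!e && c) && (!!((!e && e || !e) && c) || !e)   (absorption)
= !!(!e && c) && (!!(!e && c) || !e)   (complement / identity)
= !!(!e && c)   (absorption)
= !e && c   (double negation)

!e && c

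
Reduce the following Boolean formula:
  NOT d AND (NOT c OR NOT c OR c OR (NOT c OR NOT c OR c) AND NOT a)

NOT d AND (NOT c OR NOT c OR c OR (NOT c OR NOT c OR c) AND NOT a)
= NOT d AND (NOT c OR NOT c OR c)   — absorption
= NOT d AND (NOT c OR c)   — idempotence
= NOT d   — complement / identity

NOT d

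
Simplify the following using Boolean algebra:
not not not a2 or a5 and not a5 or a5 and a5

not a2 or a5

not not not a2 or a5 and not a5 or a5 and a5
= not not not a2 or a5   (distribution)
= not a2 or a5   (double negation)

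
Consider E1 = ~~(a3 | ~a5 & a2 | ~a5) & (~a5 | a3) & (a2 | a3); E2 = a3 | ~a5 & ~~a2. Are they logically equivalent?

Yes

E1: ~~(a3 | ~a5 & a2 | ~a5) & (~a5 | a3) & (a2 | a3)
    = (a3 | ~a5 & a2 | ~a5) & (~a5 | a3) & (a2 | a3)
    = (a3 | ~a5 & a2 | ~a5) & (a3 | ~a5 & a2)
    = a3 | ~a5 & a2
E2: a3 | ~a5 & ~~a2
    = a3 | ~a5 & a2
Both reduce to a3 | ~a5 & a2, so they are equivalent.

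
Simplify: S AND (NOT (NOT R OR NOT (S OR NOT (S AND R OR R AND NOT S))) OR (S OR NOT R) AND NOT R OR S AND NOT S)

S

S AND (NOT (NOT R OR NOT (S OR NOT (S AND R OR R AND NOT S))) OR (S OR NOT R) AND NOT R OR S AND NOT S)
= S AND (NOT (NOT R OR NOT (S OR NOT (S AND R OR R AND NOT S))) OR (S OR NOT R) AND NOT R)   (complement / identity)
= S AND (NOT (NOT R OR NOT (S OR NOT R)) OR (S OR NOT R) AND NOT R)   (distribution)
= S AND (R AND (S OR NOT R) OR (S OR NOT R) AND NOT R)   (De Morgan)
= S AND (S OR NOT R)   (distribution)
= S   (absorption)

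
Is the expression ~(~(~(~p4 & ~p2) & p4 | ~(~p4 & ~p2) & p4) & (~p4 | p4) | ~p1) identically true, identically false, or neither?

~(~(~(~p4 & ~p2) & p4 | ~(~p4 & ~p2) & p4) & (~p4 | p4) | ~p1)
= ~(~(~(~p4 & ~p2) & p4 | ~(~p4 & ~p2) & p4) | ~p1)   (complement / identity)
= ~(~(~(~p4 & ~p2) & p4) | ~p1)   (idempotence)
= ~(~((p4 | p2) & p4) | ~p1)   (De Morgan)
= ~(~p4 | ~p1)   (absorption)
= p4 & p1   (De Morgan)
This depends on p1, p4, so it is not a constant.

neither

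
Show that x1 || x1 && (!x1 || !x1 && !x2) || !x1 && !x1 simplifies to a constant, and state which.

x1 || x1 && (!x1 || !x1 && !x2) || !x1 && !x1
= x1 || x1 && !x1 || !x1 && !x1   [absorption]
= x1 || !x1   [distribution]
= true   [complement]

true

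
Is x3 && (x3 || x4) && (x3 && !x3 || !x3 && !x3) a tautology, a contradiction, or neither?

x3 && (x3 || x4) && (x3 && !x3 || !x3 && !x3)
= x3 && (x3 && !x3 || !x3 && !x3)   — absorption
= x3 && !x3   — distribution
= false   — complement

contradiction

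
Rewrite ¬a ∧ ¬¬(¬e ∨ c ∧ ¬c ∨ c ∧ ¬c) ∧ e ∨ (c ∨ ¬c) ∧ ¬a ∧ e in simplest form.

¬a ∧ ¬¬(¬e ∨ c ∧ ¬c ∨ c ∧ ¬c) ∧ e ∨ (c ∨ ¬c) ∧ ¬a ∧ e
= ¬a ∧ ¬¬(¬e ∨ c ∧ ¬c ∨ c ∧ ¬c) ∧ e ∨ ¬a ∧ e   [complement / identity]
= ¬a ∧ ¬¬(¬e ∨ c ∧ ¬c) ∧ e ∨ ¬a ∧ e   [idempotence]
= ¬a ∧ (¬e ∨ c ∧ ¬c) ∧ e ∨ ¬a ∧ e   [double negation]
= ¬a ∧ ¬e ∧ e ∨ ¬a ∧ e   [complement / identity]
= e ∧ (¬a ∧ ¬e ∨ ¬a)   [distribution]
= e ∧ ¬a   [absorption]

e ∧ ¬a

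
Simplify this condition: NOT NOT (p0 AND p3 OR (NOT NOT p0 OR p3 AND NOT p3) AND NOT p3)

NOT NOT (p0 AND p3 OR (NOT NOT p0 OR p3 AND NOT p3) AND NOT p3)
= NOT NOT (p0 AND p3 OR NOT NOT p0 AND NOT p3)   — complement / identity
= NOT NOT (p0 AND p3 OR p0 AND NOT p3)   — double negation
= NOT NOT p0   — distribution
= p0   — double negation

p0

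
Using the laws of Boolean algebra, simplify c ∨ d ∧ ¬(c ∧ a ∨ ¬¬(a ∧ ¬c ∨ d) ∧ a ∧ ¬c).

c ∨ d ∧ ¬a

c ∨ d ∧ ¬(c ∧ a ∨ ¬¬(a ∧ ¬c ∨ d) ∧ a ∧ ¬c)
= c ∨ d ∧ ¬(c ∧ a ∨ (a ∧ ¬c ∨ d) ∧ a ∧ ¬c)
= c ∨ d ∧ ¬(c ∧ a ∨ a ∧ ¬c)
= c ∨ d ∧ ¬a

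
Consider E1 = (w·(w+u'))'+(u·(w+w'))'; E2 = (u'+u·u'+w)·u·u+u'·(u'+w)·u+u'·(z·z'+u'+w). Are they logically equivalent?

E1: (w·(w+u'))'+(u·(w+w'))'
    = (w·(w+u'))'+u'   (complement / identity)
    = w'+u'   (absorption)
E2: (u'+u·u'+w)·u·u+u'·(u'+w)·u+u'·(z·z'+u'+w)
    = (u'+w)·u·u+u'·(u'+w)·u+u'·(z·z'+u'+w)   (complement / identity)
    = (u'+w)·u·u+u'·(u'+w)·u+u'·(u'+w)   (complement / identity)
    = (u'+w)·u+u'·(u'+w)   (distribution)
    = u'+w   (distribution)
These differ: at u=1, w=1, z=0, E1 = 0 but E2 = 1.

No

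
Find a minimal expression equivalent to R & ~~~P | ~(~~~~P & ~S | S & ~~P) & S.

~P & (R | S)

R & ~~~P | ~(~~~~P & ~S | S & ~~P) & S
= R & ~~~P | ~(~~P & ~S | S & ~~P) & S   (double negation)
= R & ~~~P | ~~~P & S   (distribution)
= ~~~P & (R | S)   (distribution)
= ~P & (R | S)   (double negation)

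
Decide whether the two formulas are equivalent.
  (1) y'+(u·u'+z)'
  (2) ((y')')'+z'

Yes

E1: y'+(u·u'+z)'
    = y'+z'   [complement / identity]
E2: ((y')')'+z'
    = y'+z'   [double negation]
Both reduce to y'+z', so they are equivalent.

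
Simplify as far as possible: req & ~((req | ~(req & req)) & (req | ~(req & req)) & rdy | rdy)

req & ~rdy

req & ~((req | ~(req & req)) & (req | ~(req & req)) & rdy | rdy)
= req & ~((req | ~(req & req)) & rdy | rdy)
= req & ~((req | ~req) & rdy | rdy)
= req & ~(rdy | rdy)
= req & ~rdy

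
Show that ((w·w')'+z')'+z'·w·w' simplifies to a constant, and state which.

((w·w')'+z')'+z'·w·w'
= w·w'·z+z'·w·w'   (De Morgan)
= w·w'   (distribution)
= 0   (complement)

0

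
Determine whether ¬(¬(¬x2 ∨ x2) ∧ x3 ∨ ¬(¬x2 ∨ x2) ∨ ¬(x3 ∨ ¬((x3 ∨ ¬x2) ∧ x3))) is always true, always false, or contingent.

¬(¬(¬x2 ∨ x2) ∧ x3 ∨ ¬(¬x2 ∨ x2) ∨ ¬(x3 ∨ ¬((x3 ∨ ¬x2) ∧ x3)))
= ¬(¬(¬x2 ∨ x2) ∨ ¬(x3 ∨ ¬((x3 ∨ ¬x2) ∧ x3)))
= ¬(¬(¬x2 ∨ x2) ∨ ¬(x3 ∨ ¬x3))
= (¬x2 ∨ x2) ∧ (x3 ∨ ¬x3)
= ¬x2 ∨ x2
= True

always true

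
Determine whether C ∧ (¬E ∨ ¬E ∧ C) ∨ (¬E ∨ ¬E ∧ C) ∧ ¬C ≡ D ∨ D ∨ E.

E1: C ∧ (¬E ∨ ¬E ∧ C) ∨ (¬E ∨ ¬E ∧ C) ∧ ¬C
    = ¬E ∨ ¬E ∧ C   (distribution)
    = ¬E   (absorption)
E2: D ∨ D ∨ E
    = D ∨ E   (idempotence)
These differ: at C=0, D=1, E=1, E1 = 0 but E2 = 1.

No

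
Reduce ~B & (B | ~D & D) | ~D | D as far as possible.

~B & (B | ~D & D) | ~D | D
= ~B & B | ~D | D   — complement / identity
= ~D | D   — complement / identity
= 1   — complement

1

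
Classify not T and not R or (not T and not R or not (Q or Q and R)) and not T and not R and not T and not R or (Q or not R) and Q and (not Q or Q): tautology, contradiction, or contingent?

contingent

not T and not R or (not T and not R or not (Q or Q and R)) and not T and not R and not T and not R or (Q or not R) and Q and (not Q or Q)
= not T and not R or (not T and not R or not (Q or Q and R)) and not T and not R and not T and not R or Q and (not Q or Q)
= not T and not R or (not T and not R or not Q) and not T and not R and not T and not R or Q and (not Q or Q)
= not T and not R or (not T and not R or not Q) and not T and not R or Q and (not Q or Q)
= not T and not R or not T and not R or Q and (not Q or Q)
= not T and not R or not T and not R or Q
= not T and not R or Q
This depends on Q, R, T, so it is not a constant.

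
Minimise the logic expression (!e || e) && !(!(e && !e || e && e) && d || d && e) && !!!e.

(!e || e) && !(!(e && !e || e && e) && d || d && e) && !!!e
= (!e || e) && !(!(e && !e || e && e) && d || d && e) && !e   (double negation)
= (!e || e) && !(!e && d || d && e) && !e   (distribution)
= !(!e && d || d && e) && !e   (complement / identity)
= !d && !e   (distribution)

!d && !e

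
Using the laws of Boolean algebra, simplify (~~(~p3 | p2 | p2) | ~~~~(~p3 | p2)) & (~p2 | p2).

(~~(~p3 | p2 | p2) | ~~~~(~p3 | p2)) & (~p2 | p2)
= (~~(~p3 | p2) | ~~~~(~p3 | p2)) & (~p2 | p2)   — idempotence
= (~~(~p3 | p2) | ~~(~p3 | p2)) & (~p2 | p2)   — double negation
= ~~(~p3 | p2) & (~p2 | p2)   — idempotence
= ~~(~p3 | p2)   — complement / identity
= ~p3 | p2   — double negation

~p3 | p2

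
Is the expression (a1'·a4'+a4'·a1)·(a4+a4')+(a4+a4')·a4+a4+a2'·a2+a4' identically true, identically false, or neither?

(a1'·a4'+a4'·a1)·(a4+a4')+(a4+a4')·a4+a4+a2'·a2+a4'
= a4'·(a4+a4')+(a4+a4')·a4+a4+a2'·a2+a4'   (distribution)
= a4'·(a4+a4')+(a4+a4')·a4+a4+a4'   (complement / identity)
= a4+a4'+a4+a4'   (distribution)
= a4+a4'   (idempotence)
= 1   (complement)

identically true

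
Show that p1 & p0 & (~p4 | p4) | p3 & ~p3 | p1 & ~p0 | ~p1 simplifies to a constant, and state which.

p1 & p0 & (~p4 | p4) | p3 & ~p3 | p1 & ~p0 | ~p1
= p1 & p0 & (~p4 | p4) | p1 & ~p0 | ~p1   (complement / identity)
= p1 & p0 | p1 & ~p0 | ~p1   (complement / identity)
= p1 | ~p1   (distribution)
= 1   (complement)

1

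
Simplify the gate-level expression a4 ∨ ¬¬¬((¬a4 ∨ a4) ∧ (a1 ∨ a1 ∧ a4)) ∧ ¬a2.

a4 ∨ ¬¬¬((¬a4 ∨ a4) ∧ (a1 ∨ a1 ∧ a4)) ∧ ¬a2
= a4 ∨ ¬¬¬(a1 ∨ a1 ∧ a4) ∧ ¬a2   (complement / identity)
= a4 ∨ ¬(a1 ∨ a1 ∧ a4) ∧ ¬a2   (double negation)
= a4 ∨ ¬a1 ∧ ¬a2   (absorption)

a4 ∨ ¬a1 ∧ ¬a2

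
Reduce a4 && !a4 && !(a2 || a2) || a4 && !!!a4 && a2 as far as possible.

false

a4 && !a4 && !(a2 || a2) || a4 && !!!a4 && a2
= a4 && !a4 && !(a2 || a2) || a4 && !a4 && a2   (double negation)
= a4 && !a4 && !a2 || a4 && !a4 && a2   (idempotence)
= a4 && !a4 && (!a2 || a2)   (distribution)
= a4 && !a4   (complement / identity)
= false   (complement)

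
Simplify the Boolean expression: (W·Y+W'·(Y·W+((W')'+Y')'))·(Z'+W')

(W·Y+W'·(Y·W+((W')'+Y')'))·(Z'+W')
= (W·Y+W'·(Y·W+W'·Y))·(Z'+W')   (De Morgan)
= (W·Y+W'·Y)·(Z'+W')   (distribution)
= Y·(Z'+W')   (distribution)

Y·(Z'+W')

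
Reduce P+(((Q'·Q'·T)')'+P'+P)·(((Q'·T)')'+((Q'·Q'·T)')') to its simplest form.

P+(((Q'·Q'·T)')'+P'+P)·(((Q'·T)')'+((Q'·Q'·T)')')
= P+(P'+P)·((Q'·T)')'+((Q'·Q'·T)')'   — distribution
= P+((Q'·T)')'+((Q'·Q'·T)')'   — complement / identity
= P+((Q'·T)')'+((Q'·T)')'   — idempotence
= P+((Q'·T)')'   — idempotence
= P+Q'·T   — double negation

P+Q'·T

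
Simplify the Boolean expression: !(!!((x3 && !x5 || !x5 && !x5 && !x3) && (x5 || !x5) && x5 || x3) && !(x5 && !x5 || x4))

!(!!((x3 && !x5 || !x5 && !x5 && !x3) && (x5 || !x5) && x5 || x3) && !(x5 && !x5 || x4))
= !(!!((x3 && !x5 || !x5 && !x3) && (x5 || !x5) && x5 || x3) && !(x5 && !x5 || x4))
= !(!!(!x5 && (x5 || !x5) && x5 || x3) && !(x5 && !x5 || x4))
= !(!x5 && (x5 || !x5) && x5 || x3) || x5 && !x5 || x4
= !(!x5 && (x5 || !x5) && x5 || x3) || x4
= !(!x5 && x5 || x3) || x4
= !x3 || x4

!x3 || x4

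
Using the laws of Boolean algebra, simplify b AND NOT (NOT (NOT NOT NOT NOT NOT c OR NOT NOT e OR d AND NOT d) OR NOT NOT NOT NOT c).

b AND NOT (NOT (NOT NOT NOT NOT NOT c OR NOT NOT e OR d AND NOT d) OR NOT NOT NOT NOT c)
= b AND NOT (NOT (NOT NOT NOT NOT NOT c OR NOT NOT e) OR NOT NOT NOT NOT c)   — complement / identity
= b AND NOT (NOT (NOT NOT NOT c OR NOT NOT e) OR NOT NOT NOT NOT c)   — double negation
= b AND (NOT NOT NOT c OR NOT NOT e) AND NOT NOT NOT c   — De Morgan
= b AND (NOT NOT NOT c OR e) AND NOT NOT NOT c   — double negation
= b AND NOT NOT NOT c   — absorption
= b AND NOT c   — double negation

b AND NOT c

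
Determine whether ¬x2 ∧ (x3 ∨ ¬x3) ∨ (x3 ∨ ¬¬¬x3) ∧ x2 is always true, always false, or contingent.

always true

¬x2 ∧ (x3 ∨ ¬x3) ∨ (x3 ∨ ¬¬¬x3) ∧ x2
= ¬x2 ∧ (x3 ∨ ¬x3) ∨ (x3 ∨ ¬x3) ∧ x2   [double negation]
= x3 ∨ ¬x3   [distribution]
= True   [complement]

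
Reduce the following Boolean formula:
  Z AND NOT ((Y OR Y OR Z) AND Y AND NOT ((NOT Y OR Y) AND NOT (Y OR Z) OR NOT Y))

Z AND NOT Y

Z AND NOT ((Y OR Y OR Z) AND Y AND NOT ((NOT Y OR Y) AND NOT (Y OR Z) OR NOT Y))
= Z AND NOT ((Y OR Y OR Z) AND Y AND NOT (NOT (Y OR Z) OR NOT Y))   (complement / identity)
= Z AND NOT ((Y OR Y OR Z) AND Y AND (Y OR Z) AND Y)   (De Morgan)
= Z AND NOT ((Y OR Z) AND Y AND (Y OR Z) AND Y)   (idempotence)
= Z AND NOT ((Y OR Z) AND Y)   (idempotence)
= Z AND NOT Y   (absorption)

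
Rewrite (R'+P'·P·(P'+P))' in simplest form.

R

(R'+P'·P·(P'+P))'
= (R'+P'·P)'   (complement / identity)
= (R')'   (complement / identity)
= R   (double negation)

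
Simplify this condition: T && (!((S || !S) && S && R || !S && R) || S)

T && (!((S || !S) && S && R || !S && R) || S)
= T && (!(S && R || !S && R) || S)   — complement / identity
= T && (!R || S)   — distribution

T && (!R || S)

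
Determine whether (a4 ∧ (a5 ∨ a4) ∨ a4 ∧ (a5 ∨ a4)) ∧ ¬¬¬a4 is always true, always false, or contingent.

(a4 ∧ (a5 ∨ a4) ∨ a4 ∧ (a5 ∨ a4)) ∧ ¬¬¬a4
= (a4 ∨ a4) ∧ (a5 ∨ a4) ∧ ¬¬¬a4   — distribution
= (a4 ∨ a4 ∧ a5) ∧ ¬¬¬a4   — distribution
= a4 ∧ ¬¬¬a4   — absorption
= a4 ∧ ¬a4   — double negation
= False   — complement

always false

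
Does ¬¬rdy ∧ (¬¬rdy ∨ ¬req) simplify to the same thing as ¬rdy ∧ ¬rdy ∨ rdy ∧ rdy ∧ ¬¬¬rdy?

No

E1: ¬¬rdy ∧ (¬¬rdy ∨ ¬req)
    = ¬¬rdy   (absorption)
    = rdy   (double negation)
E2: ¬rdy ∧ ¬rdy ∨ rdy ∧ rdy ∧ ¬¬¬rdy
    = ¬rdy ∧ ¬rdy ∨ rdy ∧ rdy ∧ ¬rdy   (double negation)
    = ¬rdy ∧ ¬rdy ∨ rdy ∧ ¬rdy   (idempotence)
    = ¬rdy   (distribution)
These differ: at rdy=0, req=0, E1 = 0 but E2 = 1.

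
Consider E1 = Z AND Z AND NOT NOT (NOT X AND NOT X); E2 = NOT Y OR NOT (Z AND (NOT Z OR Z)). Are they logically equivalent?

E1: Z AND Z AND NOT NOT (NOT X AND NOT X)
    = Z AND NOT NOT (NOT X AND NOT X)   [idempotence]
    = Z AND NOT NOT NOT X   [idempotence]
    = Z AND NOT X   [double negation]
E2: NOT Y OR NOT (Z AND (NOT Z OR Z))
    = NOT Y OR NOT Z   [complement / identity]
These differ: at X=0, Y=0, Z=0, E1 = 0 but E2 = 1.

No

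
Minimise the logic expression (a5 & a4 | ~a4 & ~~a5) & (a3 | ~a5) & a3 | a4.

a5 & a3 | a4

(a5 & a4 | ~a4 & ~~a5) & (a3 | ~a5) & a3 | a4
= (a5 & a4 | ~a4 & a5) & (a3 | ~a5) & a3 | a4
= (a5 & a4 | ~a4 & a5) & a3 | a4
= a5 & a3 | a4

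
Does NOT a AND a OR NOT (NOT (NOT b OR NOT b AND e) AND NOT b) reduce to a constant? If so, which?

yes, True

NOT a AND a OR NOT (NOT (NOT b OR NOT b AND e) AND NOT b)
= NOT a AND a OR NOT b OR NOT b AND e OR b   — De Morgan
= NOT b OR NOT b AND e OR b   — complement / identity
= NOT b OR b   — absorption
= TRUE   — complement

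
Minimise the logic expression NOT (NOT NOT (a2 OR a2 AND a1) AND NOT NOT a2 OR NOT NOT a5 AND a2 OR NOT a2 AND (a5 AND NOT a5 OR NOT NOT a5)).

NOT a2 AND NOT a5

NOT (NOT NOT (a2 OR a2 AND a1) AND NOT NOT a2 OR NOT NOT a5 AND a2 OR NOT a2 AND (a5 AND NOT a5 OR NOT NOT a5))
= NOT (NOT NOT a2 AND NOT NOT a2 OR NOT NOT a5 AND a2 OR NOT a2 AND (a5 AND NOT a5 OR NOT NOT a5))
= NOT (NOT NOT a2 AND NOT NOT a2 OR NOT NOT a5 AND a2 OR NOT a2 AND NOT NOT a5)
= NOT (NOT NOT a2 AND NOT NOT a2 OR NOT NOT a5)
= NOT (NOT NOT a2 OR NOT NOT a5)
= NOT a2 AND NOT a5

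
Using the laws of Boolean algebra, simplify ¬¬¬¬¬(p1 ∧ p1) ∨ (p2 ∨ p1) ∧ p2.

¬p1 ∨ p2

¬¬¬¬¬(p1 ∧ p1) ∨ (p2 ∨ p1) ∧ p2
= ¬¬¬¬¬(p1 ∧ p1) ∨ p2   (absorption)
= ¬¬¬(p1 ∧ p1) ∨ p2   (double negation)
= ¬¬¬p1 ∨ p2   (idempotence)
= ¬p1 ∨ p2   (double negation)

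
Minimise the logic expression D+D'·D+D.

D+D'·D+D
= D+D   — complement / identity
= D   — idempotence

D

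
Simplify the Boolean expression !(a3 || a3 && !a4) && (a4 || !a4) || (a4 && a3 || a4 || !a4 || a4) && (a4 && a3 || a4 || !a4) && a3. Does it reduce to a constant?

true

!(a3 || a3 && !a4) && (a4 || !a4) || (a4 && a3 || a4 || !a4 || a4) && (a4 && a3 || a4 || !a4) && a3
= !a3 && (a4 || !a4) || (a4 && a3 || a4 || !a4 || a4) && (a4 && a3 || a4 || !a4) && a3   [absorption]
= !a3 && (a4 || !a4) || (a4 && a3 || a4 || !a4) && a3   [absorption]
= !a3 && (a4 || !a4) || (a4 || !a4) && a3   [absorption]
= a4 || !a4   [distribution]
= true   [complement]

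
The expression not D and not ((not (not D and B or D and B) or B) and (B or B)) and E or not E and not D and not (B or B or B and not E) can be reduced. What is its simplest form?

not D and not B

not D and not ((not (not D and B or D and B) or B) and (B or B)) and E or not E and not D and not (B or B or B and not E)
= not D and not ((not B or B) and (B or B)) and E or not E and not D and not (B or B or B and not E)   — distribution
= not D and not ((not B or B) and (B or B)) and E or not E and not D and not (B or B)   — absorption
= not D and not (B or B) and E or not E and not D and not (B or B)   — complement / identity
= not D and not (B or B)   — distribution
= not D and not B   — idempotence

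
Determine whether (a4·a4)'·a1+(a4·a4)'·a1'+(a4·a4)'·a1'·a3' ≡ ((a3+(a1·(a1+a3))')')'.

No

E1: (a4·a4)'·a1+(a4·a4)'·a1'+(a4·a4)'·a1'·a3'
    = (a4·a4)'·a1+(a4·a4)'·a1'
    = (a4·a4)'
    = a4'
E2: ((a3+(a1·(a1+a3))')')'
    = ((a3+a1')')'
    = a3+a1'
These differ: at a1=1, a3=1, a4=1, E1 = 0 but E2 = 1.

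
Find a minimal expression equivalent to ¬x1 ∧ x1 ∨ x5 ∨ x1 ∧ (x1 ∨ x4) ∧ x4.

x5 ∨ x1 ∧ x4

¬x1 ∧ x1 ∨ x5 ∨ x1 ∧ (x1 ∨ x4) ∧ x4
= x5 ∨ x1 ∧ (x1 ∨ x4) ∧ x4   — complement / identity
= x5 ∨ x1 ∧ x4   — absorption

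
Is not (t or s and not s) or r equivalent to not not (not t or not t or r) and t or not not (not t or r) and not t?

E1: not (t or s and not s) or r
    = not t or r   [complement / identity]
E2: not not (not t or not t or r) and t or not not (not t or r) and not t
    = not not (not t or r) and t or not not (not t or r) and not t   [idempotence]
    = not not (not t or r)   [distribution]
    = not t or r   [double negation]
Both reduce to not t or r, so they are equivalent.

Yes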